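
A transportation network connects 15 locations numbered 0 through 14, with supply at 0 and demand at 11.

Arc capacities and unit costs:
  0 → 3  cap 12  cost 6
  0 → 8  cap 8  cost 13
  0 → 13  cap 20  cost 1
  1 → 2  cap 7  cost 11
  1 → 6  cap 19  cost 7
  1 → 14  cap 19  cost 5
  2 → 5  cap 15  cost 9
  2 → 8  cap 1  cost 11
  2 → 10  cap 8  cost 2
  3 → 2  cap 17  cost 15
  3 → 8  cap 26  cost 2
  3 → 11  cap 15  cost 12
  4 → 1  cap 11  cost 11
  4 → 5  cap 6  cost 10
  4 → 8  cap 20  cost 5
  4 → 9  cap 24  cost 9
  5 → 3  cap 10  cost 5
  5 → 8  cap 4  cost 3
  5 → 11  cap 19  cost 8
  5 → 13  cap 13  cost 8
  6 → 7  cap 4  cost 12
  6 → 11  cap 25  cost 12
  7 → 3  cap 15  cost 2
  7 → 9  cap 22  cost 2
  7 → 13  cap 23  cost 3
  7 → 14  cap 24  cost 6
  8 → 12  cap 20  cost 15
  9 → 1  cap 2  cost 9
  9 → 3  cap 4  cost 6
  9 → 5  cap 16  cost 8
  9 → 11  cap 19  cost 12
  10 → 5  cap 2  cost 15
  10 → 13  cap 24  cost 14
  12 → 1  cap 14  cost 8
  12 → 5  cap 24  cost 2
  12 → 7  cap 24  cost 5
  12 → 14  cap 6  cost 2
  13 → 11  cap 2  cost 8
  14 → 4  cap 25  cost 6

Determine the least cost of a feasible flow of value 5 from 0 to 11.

Minimum cost for 5 units: 72

shortest-cost path #1: 0→13→11 push 2 @ unit cost 9 (adds 18)
shortest-cost path #2: 0→3→11 push 3 @ unit cost 18 (adds 54)
total cost = 72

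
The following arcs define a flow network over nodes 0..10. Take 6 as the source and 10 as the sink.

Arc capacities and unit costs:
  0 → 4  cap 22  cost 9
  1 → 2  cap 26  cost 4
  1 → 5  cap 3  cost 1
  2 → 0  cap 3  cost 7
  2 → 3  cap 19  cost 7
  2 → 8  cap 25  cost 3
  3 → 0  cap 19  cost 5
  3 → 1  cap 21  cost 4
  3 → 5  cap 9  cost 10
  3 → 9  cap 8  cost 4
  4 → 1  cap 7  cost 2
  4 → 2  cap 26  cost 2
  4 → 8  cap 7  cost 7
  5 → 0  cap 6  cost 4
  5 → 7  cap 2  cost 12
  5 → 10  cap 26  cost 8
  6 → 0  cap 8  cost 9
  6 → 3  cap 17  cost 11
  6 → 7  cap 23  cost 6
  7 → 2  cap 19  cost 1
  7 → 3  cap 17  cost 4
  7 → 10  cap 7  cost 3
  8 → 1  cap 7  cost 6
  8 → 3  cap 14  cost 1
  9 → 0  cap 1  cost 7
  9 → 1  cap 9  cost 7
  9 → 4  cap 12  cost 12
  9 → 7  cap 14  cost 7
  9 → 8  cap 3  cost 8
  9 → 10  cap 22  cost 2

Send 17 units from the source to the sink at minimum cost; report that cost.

shortest-cost path #1: 6→7→10 push 7 @ unit cost 9 (adds 63)
shortest-cost path #2: 6→7→3→9→10 push 8 @ unit cost 16 (adds 128)
shortest-cost path #3: 6→7→3→1→5→10 push 2 @ unit cost 23 (adds 46)
total cost = 237

Minimum cost for 17 units: 237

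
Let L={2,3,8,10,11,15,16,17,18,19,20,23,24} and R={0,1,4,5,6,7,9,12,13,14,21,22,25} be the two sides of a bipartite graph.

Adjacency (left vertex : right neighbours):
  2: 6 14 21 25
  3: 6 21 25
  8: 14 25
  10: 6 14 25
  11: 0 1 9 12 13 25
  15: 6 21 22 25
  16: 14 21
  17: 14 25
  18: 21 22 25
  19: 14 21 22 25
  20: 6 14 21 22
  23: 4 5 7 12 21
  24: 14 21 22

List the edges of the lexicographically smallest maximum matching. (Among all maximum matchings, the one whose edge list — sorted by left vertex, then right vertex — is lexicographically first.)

|M| = 7 (so the lex-smallest maximum matching has 7 edges)
process left vertices in ascending order; for each, take the smallest-labelled available neighbour that still permits 7 edges overall, or leave it unmatched if none does
lex-smallest matching: {2-6, 3-21, 8-14, 10-25, 11-0, 15-22, 23-4}

Lex-smallest maximum matching: {(2,6), (3,21), (8,14), (10,25), (11,0), (15,22), (23,4)}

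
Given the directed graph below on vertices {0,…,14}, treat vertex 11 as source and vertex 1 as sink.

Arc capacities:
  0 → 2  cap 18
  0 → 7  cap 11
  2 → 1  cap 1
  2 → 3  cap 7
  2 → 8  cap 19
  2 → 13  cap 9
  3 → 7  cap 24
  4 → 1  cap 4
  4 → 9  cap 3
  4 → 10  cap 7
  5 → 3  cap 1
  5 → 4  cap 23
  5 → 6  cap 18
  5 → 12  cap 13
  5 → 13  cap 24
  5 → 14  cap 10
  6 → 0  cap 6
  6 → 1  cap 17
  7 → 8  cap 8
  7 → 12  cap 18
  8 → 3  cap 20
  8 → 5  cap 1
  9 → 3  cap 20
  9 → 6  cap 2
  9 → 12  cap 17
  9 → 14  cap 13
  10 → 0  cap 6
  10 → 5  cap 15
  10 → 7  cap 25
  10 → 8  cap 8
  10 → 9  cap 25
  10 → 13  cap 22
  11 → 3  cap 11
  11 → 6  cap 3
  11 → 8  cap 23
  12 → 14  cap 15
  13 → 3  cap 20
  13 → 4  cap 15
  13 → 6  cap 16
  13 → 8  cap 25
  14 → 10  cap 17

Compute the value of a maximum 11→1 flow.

augment #1: 11→6→1 bottleneck 3, total now 3
augment #2: 11→8→5→4→1 bottleneck 1, total now 4
augment #3: 11→3→7→12→14→10→0→2→1 bottleneck 1, total now 5
augment #4: 11→3→7→12→14→10→5→4→1 bottleneck 3, total now 8
augment #5: 11→3→7→12→14→10→5→6→1 bottleneck 7, total now 15
augment #6: 11→8→3→7→12→14→10→5→6→1 bottleneck 4, total now 19

Maximum flow value: 19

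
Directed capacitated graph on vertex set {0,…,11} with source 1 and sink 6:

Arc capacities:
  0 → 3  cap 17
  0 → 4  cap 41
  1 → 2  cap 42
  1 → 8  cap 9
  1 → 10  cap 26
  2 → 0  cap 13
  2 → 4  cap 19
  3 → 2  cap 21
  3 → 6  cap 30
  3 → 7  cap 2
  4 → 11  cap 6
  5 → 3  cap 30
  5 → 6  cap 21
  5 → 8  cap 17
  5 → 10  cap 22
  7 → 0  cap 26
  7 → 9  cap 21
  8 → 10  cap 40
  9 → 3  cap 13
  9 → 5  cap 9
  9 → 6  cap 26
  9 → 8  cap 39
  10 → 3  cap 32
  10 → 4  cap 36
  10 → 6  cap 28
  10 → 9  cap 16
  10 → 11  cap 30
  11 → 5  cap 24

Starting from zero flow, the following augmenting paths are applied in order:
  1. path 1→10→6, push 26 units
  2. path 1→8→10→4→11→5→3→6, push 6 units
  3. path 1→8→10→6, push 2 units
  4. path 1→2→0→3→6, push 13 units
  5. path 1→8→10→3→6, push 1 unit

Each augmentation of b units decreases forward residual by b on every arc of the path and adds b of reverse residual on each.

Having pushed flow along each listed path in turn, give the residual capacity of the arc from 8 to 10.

after path 1 (1→10→6, push 26): res(8,10)=40
after path 2 (1→8→10→4→11→5→3→6, push 6): res(8,10)=34
after path 3 (1→8→10→6, push 2): res(8,10)=32
after path 4 (1→2→0→3→6, push 13): res(8,10)=32
after path 5 (1→8→10→3→6, push 1): res(8,10)=31

Residual capacity of (8,10): 31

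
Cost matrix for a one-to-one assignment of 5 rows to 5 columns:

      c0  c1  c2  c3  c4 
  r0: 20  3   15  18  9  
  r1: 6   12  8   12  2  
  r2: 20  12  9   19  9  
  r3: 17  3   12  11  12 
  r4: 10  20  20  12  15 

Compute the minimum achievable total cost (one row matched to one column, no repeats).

optimal assignment: row0→col1 (cost 3), row1→col4 (cost 2), row2→col2 (cost 9), row3→col3 (cost 11), row4→col0 (cost 10)
total = 3 + 2 + 9 + 11 + 10 = 35

Minimum assignment cost: 35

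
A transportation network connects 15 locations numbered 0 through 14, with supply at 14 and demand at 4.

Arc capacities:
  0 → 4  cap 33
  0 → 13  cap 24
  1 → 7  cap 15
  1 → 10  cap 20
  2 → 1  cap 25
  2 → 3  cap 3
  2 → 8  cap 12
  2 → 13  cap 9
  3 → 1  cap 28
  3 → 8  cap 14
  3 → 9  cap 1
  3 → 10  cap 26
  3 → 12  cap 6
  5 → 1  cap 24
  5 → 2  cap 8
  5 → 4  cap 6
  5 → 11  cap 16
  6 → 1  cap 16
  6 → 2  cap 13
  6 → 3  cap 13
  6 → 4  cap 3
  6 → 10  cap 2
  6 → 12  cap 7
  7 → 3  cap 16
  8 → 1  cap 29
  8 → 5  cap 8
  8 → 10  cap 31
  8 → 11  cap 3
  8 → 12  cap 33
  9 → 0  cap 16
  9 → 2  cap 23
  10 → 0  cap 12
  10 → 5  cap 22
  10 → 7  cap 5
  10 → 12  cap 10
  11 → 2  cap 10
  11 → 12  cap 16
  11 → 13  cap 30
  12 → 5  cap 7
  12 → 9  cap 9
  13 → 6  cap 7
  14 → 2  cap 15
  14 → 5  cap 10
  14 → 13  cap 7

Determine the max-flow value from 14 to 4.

augment #1: 14→5→4 bottleneck 6, total now 6
augment #2: 14→13→6→4 bottleneck 3, total now 9
augment #3: 14→2→1→10→0→4 bottleneck 12, total now 21
augment #4: 14→2→3→9→0→4 bottleneck 1, total now 22
augment #5: 14→2→3→12→9→0→4 bottleneck 2, total now 24
augment #6: 14→5→11→12→9→0→4 bottleneck 4, total now 28
augment #7: 14→13→6→12→9→0→4 bottleneck 3, total now 31

Maximum flow value: 31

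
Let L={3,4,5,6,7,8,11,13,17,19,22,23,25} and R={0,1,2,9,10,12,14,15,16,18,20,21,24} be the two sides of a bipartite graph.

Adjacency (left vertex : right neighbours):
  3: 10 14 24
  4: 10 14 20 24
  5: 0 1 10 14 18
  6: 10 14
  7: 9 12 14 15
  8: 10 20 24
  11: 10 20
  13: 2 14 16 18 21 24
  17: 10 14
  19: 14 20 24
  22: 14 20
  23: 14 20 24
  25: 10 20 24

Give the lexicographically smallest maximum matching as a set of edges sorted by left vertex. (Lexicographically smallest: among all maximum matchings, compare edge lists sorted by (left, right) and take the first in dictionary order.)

|M| = 7 (so the lex-smallest maximum matching has 7 edges)
process left vertices in ascending order; for each, take the smallest-labelled available neighbour that still permits 7 edges overall, or leave it unmatched if none does
lex-smallest matching: {3-10, 4-14, 5-0, 7-9, 8-20, 13-2, 19-24}

Lex-smallest maximum matching: {(3,10), (4,14), (5,0), (7,9), (8,20), (13,2), (19,24)}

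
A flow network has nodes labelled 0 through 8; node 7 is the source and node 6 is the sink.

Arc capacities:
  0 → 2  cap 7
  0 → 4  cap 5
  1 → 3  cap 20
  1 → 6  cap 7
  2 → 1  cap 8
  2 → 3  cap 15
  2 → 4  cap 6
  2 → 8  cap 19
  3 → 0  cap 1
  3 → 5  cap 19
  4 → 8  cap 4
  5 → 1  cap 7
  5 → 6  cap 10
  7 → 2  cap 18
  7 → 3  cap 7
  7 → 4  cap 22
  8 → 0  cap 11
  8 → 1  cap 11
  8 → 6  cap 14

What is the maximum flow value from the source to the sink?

augment #1: 7→2→1→6 bottleneck 7, total now 7
augment #2: 7→2→8→6 bottleneck 11, total now 18
augment #3: 7→3→5→6 bottleneck 7, total now 25
augment #4: 7→4→8→6 bottleneck 3, total now 28
augment #5: 7→4→8→1→3→5→6 bottleneck 1, total now 29

Maximum flow value: 29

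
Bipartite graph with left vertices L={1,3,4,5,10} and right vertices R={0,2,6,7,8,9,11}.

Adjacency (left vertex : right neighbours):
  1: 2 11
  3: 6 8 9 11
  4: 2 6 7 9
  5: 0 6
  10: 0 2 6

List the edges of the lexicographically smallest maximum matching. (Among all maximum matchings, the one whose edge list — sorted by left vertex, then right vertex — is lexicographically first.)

Lex-smallest maximum matching: {(1,2), (3,8), (4,7), (5,0), (10,6)}

|M| = 5 (so the lex-smallest maximum matching has 5 edges)
process left vertices in ascending order; for each, take the smallest-labelled available neighbour that still permits 5 edges overall, or leave it unmatched if none does
lex-smallest matching: {1-2, 3-8, 4-7, 5-0, 10-6}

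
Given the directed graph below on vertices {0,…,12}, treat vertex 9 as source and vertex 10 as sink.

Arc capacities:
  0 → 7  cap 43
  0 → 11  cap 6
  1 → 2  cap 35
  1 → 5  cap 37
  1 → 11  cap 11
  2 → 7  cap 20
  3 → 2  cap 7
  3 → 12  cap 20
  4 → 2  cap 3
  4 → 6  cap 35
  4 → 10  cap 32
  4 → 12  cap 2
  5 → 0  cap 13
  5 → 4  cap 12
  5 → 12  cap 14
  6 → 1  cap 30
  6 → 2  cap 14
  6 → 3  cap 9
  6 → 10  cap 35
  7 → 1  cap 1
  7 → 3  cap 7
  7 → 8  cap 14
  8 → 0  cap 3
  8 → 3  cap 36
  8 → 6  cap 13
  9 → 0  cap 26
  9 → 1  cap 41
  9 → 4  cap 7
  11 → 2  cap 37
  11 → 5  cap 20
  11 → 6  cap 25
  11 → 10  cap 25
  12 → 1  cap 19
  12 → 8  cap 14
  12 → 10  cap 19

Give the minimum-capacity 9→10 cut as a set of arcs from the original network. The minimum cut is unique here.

Min-cut arcs: {(0,11), (1,11), (5,4), (8,6), (9,4), (12,10)} (total capacity 68)

augment #1: 9→4→10 push 7
augment #2: 9→0→11→10 push 6
augment #3: 9→1→11→10 push 11
augment #4: 9→1→5→4→10 push 12
augment #5: 9→1→5→12→10 push 14
augment #6: 9→0→7→3→12→10 push 5
augment #7: 9→0→7→8→6→10 push 13
max flow = 68; residual-reachable set from 9 gives S-side
cut edges (S→T): {(0,11), (1,11), (5,4), (8,6), (9,4), (12,10)} total cap 68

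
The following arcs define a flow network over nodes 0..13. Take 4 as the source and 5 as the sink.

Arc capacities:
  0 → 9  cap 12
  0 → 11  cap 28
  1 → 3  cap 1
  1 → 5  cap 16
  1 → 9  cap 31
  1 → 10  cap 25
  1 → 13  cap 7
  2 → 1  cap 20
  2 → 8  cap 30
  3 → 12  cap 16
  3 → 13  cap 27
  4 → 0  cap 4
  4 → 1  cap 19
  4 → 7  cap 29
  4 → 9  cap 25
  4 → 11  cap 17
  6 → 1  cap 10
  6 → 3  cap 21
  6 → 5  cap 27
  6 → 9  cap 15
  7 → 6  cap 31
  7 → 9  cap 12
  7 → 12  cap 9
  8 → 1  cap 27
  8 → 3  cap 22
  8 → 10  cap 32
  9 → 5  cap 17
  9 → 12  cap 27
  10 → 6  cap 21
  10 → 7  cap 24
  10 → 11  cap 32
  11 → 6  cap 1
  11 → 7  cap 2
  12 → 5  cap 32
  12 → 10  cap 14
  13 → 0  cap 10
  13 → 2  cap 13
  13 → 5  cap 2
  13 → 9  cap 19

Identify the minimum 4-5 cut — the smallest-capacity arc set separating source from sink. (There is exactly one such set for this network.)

augment #1: 4→1→5 push 16
augment #2: 4→9→5 push 17
augment #3: 4→1→13→5 push 2
augment #4: 4→7→6→5 push 27
augment #5: 4→7→12→5 push 2
augment #6: 4→9→12→5 push 8
augment #7: 4→0→9→12→5 push 4
augment #8: 4→1→3→12→5 push 1
augment #9: 4→11→7→12→5 push 2
augment #10: 4→11→6→3→12→5 push 1
max flow = 80; residual-reachable set from 4 gives S-side
cut edges (S→T): {(4,0), (4,1), (4,7), (4,9), (11,6), (11,7)} total cap 80

Min-cut arcs: {(4,0), (4,1), (4,7), (4,9), (11,6), (11,7)} (total capacity 80)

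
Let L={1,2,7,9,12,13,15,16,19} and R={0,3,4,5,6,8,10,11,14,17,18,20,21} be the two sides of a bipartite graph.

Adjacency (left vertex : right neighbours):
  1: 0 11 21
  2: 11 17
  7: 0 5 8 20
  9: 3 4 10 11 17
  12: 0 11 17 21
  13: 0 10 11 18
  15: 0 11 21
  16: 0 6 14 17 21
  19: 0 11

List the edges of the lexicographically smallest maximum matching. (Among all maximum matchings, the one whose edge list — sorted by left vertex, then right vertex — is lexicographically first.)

|M| = 8 (so the lex-smallest maximum matching has 8 edges)
process left vertices in ascending order; for each, take the smallest-labelled available neighbour that still permits 8 edges overall, or leave it unmatched if none does
lex-smallest matching: {1-0, 2-11, 7-5, 9-3, 12-17, 13-10, 15-21, 16-6}

Lex-smallest maximum matching: {(1,0), (2,11), (7,5), (9,3), (12,17), (13,10), (15,21), (16,6)}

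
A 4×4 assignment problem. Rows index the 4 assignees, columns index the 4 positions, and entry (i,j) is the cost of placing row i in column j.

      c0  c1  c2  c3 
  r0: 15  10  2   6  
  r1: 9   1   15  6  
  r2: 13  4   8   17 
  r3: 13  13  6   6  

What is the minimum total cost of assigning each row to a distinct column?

Minimum assignment cost: 21

optimal assignment: row0→col2 (cost 2), row1→col0 (cost 9), row2→col1 (cost 4), row3→col3 (cost 6)
total = 2 + 9 + 4 + 6 = 21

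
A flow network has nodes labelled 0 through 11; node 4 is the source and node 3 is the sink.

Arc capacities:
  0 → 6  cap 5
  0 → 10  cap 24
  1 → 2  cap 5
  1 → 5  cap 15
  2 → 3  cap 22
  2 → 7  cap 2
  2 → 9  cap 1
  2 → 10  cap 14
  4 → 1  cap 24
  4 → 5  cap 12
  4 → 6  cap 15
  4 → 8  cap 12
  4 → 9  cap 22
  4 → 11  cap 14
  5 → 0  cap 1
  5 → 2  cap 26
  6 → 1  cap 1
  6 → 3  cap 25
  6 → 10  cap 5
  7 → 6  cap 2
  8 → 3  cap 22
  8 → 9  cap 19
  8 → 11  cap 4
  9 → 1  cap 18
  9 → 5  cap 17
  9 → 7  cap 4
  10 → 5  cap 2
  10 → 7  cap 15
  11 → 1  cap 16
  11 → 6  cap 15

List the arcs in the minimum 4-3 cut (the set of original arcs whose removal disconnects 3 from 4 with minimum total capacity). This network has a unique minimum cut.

augment #1: 4→6→3 push 15
augment #2: 4→8→3 push 12
augment #3: 4→1→2→3 push 5
augment #4: 4→5→2→3 push 12
augment #5: 4→11→6→3 push 10
augment #6: 4→1→5→2→3 push 5
max flow = 59; residual-reachable set from 4 gives S-side
cut edges (S→T): {(2,3), (4,8), (6,3)} total cap 59

Min-cut arcs: {(2,3), (4,8), (6,3)} (total capacity 59)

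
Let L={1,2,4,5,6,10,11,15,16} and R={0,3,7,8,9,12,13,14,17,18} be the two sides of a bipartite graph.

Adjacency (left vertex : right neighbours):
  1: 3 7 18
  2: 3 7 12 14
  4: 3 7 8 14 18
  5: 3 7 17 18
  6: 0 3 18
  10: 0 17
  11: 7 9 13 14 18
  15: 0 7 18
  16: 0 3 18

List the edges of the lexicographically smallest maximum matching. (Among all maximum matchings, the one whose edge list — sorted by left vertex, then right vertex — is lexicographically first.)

Lex-smallest maximum matching: {(1,3), (2,12), (4,8), (5,7), (6,0), (10,17), (11,9), (15,18)}

|M| = 8 (so the lex-smallest maximum matching has 8 edges)
process left vertices in ascending order; for each, take the smallest-labelled available neighbour that still permits 8 edges overall, or leave it unmatched if none does
lex-smallest matching: {1-3, 2-12, 4-8, 5-7, 6-0, 10-17, 11-9, 15-18}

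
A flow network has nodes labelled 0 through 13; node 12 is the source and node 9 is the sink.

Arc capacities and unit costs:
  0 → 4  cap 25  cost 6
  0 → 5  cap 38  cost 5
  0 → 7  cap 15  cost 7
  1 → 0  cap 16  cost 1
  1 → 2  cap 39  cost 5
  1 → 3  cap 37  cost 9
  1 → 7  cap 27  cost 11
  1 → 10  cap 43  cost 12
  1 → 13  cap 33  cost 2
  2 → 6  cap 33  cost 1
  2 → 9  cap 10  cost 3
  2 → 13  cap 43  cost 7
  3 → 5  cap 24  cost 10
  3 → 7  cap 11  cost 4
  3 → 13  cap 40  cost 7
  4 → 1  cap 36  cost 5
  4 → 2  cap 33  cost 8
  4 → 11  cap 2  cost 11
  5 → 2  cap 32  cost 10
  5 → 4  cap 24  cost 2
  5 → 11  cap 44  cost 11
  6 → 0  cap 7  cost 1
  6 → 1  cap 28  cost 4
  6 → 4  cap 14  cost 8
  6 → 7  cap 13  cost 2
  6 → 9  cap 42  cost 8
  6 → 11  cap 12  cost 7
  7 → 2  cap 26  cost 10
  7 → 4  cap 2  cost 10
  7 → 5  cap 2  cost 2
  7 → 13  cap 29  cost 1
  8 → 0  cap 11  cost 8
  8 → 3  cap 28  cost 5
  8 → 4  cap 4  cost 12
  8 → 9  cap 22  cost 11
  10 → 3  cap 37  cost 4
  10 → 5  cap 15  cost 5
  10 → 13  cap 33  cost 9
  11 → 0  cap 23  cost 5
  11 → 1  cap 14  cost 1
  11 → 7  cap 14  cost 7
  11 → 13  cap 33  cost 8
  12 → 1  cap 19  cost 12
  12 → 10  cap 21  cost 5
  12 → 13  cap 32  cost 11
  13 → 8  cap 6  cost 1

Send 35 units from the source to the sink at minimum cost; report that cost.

shortest-cost path #1: 12→1→2→9 push 10 @ unit cost 20 (adds 200)
shortest-cost path #2: 12→13→8→9 push 6 @ unit cost 23 (adds 138)
shortest-cost path #3: 12→1→2→6→9 push 9 @ unit cost 26 (adds 234)
shortest-cost path #4: 12→10→5→2→6→9 push 10 @ unit cost 29 (adds 290)
total cost = 862

Minimum cost for 35 units: 862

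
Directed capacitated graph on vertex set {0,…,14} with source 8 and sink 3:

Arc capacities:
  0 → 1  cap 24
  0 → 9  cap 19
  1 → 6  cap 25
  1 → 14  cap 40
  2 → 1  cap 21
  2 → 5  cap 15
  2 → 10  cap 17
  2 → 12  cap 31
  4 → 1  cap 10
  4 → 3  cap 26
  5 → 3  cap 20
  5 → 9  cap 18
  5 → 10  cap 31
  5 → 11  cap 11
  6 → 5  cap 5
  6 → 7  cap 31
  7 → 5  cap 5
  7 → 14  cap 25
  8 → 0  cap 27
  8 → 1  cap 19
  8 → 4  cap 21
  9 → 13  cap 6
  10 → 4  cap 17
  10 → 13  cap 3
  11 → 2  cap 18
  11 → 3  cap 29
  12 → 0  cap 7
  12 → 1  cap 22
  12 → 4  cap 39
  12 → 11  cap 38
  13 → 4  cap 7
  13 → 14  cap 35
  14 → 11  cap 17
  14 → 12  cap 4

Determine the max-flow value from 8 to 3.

augment #1: 8→4→3 bottleneck 21, total now 21
augment #2: 8→1→6→5→3 bottleneck 5, total now 26
augment #3: 8→1→14→11→3 bottleneck 14, total now 40
augment #4: 8→0→1→14→11→3 bottleneck 3, total now 43
augment #5: 8→0→9→13→4→3 bottleneck 5, total now 48
augment #6: 8→0→1→6→7→5→3 bottleneck 5, total now 53
augment #7: 8→0→1→14→12→11→3 bottleneck 4, total now 57

Maximum flow value: 57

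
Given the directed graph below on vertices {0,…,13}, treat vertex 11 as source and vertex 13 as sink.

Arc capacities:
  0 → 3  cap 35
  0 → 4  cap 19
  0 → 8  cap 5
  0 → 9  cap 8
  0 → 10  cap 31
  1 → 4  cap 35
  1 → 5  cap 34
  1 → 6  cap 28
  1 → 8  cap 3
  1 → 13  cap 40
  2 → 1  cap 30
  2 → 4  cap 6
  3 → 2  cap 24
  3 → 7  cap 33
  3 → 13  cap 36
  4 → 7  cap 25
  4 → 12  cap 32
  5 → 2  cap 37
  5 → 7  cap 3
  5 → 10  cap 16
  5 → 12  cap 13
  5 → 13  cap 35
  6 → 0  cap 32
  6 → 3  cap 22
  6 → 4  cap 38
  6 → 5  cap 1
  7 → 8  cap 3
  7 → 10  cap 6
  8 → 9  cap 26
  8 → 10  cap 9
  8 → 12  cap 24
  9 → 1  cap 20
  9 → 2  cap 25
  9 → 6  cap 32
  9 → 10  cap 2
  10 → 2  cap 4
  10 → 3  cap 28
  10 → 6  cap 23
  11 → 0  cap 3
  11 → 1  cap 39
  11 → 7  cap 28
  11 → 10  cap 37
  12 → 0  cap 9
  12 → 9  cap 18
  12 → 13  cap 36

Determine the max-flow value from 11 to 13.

augment #1: 11→1→13 bottleneck 39, total now 39
augment #2: 11→0→3→13 bottleneck 3, total now 42
augment #3: 11→10→3→13 bottleneck 28, total now 70
augment #4: 11→7→8→12→13 bottleneck 3, total now 73
augment #5: 11→10→2→1→13 bottleneck 1, total now 74
augment #6: 11→10→6→3→13 bottleneck 5, total now 79
augment #7: 11→10→6→5→13 bottleneck 1, total now 80
augment #8: 11→10→2→1→5→13 bottleneck 2, total now 82
augment #9: 11→7→10→2→1→5→13 bottleneck 1, total now 83
augment #10: 11→7→10→6→4→12→13 bottleneck 5, total now 88

Maximum flow value: 88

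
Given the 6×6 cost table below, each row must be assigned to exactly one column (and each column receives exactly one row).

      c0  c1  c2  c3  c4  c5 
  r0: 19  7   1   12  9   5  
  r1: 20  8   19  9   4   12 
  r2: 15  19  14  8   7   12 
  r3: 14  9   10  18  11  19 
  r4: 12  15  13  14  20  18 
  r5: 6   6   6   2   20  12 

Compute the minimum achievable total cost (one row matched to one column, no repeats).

optimal assignment: row0→col2 (cost 1), row1→col4 (cost 4), row2→col5 (cost 12), row3→col1 (cost 9), row4→col0 (cost 12), row5→col3 (cost 2)
total = 1 + 4 + 12 + 9 + 12 + 2 = 40

Minimum assignment cost: 40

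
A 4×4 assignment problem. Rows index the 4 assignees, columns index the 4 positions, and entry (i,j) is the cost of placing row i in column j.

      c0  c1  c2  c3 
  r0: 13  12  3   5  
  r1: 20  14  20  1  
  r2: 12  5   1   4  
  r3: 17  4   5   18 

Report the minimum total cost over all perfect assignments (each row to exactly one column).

optimal assignment: row0→col0 (cost 13), row1→col3 (cost 1), row2→col2 (cost 1), row3→col1 (cost 4)
total = 13 + 1 + 1 + 4 = 19

Minimum assignment cost: 19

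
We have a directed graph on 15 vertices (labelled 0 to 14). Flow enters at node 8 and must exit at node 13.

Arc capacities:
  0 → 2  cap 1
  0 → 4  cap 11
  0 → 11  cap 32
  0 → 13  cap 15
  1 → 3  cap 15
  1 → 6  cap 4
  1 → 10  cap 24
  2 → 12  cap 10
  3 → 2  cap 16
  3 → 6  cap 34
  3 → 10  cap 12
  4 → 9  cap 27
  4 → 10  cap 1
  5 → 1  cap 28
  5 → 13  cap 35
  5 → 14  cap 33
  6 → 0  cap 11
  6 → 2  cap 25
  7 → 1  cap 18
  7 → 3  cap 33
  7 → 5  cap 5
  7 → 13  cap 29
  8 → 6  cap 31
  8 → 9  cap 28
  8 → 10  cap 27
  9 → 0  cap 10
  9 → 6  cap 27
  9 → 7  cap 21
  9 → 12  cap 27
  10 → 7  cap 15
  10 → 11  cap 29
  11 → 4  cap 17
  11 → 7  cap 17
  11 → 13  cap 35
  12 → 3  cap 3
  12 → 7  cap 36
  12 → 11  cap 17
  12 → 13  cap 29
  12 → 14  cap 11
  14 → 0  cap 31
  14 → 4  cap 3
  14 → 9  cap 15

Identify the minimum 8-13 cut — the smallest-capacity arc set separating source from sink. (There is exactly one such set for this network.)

Min-cut arcs: {(2,12), (6,0), (8,9), (8,10)} (total capacity 76)

augment #1: 8→6→0→13 push 11
augment #2: 8→9→0→13 push 4
augment #3: 8→9→7→13 push 21
augment #4: 8→9→12→13 push 3
augment #5: 8→10→7→13 push 8
augment #6: 8→10→11→13 push 19
augment #7: 8→6→2→12→13 push 10
max flow = 76; residual-reachable set from 8 gives S-side
cut edges (S→T): {(2,12), (6,0), (8,9), (8,10)} total cap 76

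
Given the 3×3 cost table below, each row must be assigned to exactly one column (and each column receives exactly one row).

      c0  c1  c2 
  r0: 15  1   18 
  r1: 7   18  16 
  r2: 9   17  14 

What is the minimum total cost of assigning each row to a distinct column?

Minimum assignment cost: 22

optimal assignment: row0→col1 (cost 1), row1→col0 (cost 7), row2→col2 (cost 14)
total = 1 + 7 + 14 = 22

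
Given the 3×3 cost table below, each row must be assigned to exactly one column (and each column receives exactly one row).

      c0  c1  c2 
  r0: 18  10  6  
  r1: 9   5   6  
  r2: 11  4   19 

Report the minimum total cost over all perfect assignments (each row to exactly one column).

Minimum assignment cost: 19

optimal assignment: row0→col2 (cost 6), row1→col0 (cost 9), row2→col1 (cost 4)
total = 6 + 9 + 4 = 19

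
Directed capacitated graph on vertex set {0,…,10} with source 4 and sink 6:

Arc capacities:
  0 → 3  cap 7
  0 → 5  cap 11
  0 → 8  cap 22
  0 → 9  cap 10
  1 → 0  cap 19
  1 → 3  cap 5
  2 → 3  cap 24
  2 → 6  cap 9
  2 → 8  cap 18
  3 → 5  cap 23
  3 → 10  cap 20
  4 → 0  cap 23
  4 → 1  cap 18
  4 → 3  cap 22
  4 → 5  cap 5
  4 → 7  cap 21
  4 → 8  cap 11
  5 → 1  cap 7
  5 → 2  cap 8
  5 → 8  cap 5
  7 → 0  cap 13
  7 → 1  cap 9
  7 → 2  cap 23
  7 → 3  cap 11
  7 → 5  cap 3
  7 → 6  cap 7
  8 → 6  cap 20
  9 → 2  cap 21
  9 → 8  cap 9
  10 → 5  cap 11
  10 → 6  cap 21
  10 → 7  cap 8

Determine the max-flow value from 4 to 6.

Maximum flow value: 56

augment #1: 4→7→6 bottleneck 7, total now 7
augment #2: 4→8→6 bottleneck 11, total now 18
augment #3: 4→0→8→6 bottleneck 9, total now 27
augment #4: 4→3→10→6 bottleneck 20, total now 47
augment #5: 4→5→2→6 bottleneck 5, total now 52
augment #6: 4→7→2→6 bottleneck 4, total now 56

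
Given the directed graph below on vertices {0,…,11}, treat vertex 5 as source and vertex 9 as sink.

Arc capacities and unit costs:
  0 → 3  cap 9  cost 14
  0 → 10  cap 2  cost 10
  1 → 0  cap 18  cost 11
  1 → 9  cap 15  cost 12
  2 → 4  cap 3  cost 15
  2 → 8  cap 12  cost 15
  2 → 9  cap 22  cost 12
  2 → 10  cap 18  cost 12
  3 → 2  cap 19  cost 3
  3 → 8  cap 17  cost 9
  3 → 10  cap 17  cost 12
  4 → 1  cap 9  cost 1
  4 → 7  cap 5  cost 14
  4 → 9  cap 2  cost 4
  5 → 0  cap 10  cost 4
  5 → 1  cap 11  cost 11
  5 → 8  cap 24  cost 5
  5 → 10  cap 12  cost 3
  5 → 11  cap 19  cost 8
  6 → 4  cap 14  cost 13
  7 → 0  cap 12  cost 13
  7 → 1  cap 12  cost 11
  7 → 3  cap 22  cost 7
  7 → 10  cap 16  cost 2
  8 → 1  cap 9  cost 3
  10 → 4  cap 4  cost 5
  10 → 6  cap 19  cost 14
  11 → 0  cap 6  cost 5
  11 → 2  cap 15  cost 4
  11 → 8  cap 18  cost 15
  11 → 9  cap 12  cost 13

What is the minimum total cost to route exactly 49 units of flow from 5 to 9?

shortest-cost path #1: 5→10→4→9 push 2 @ unit cost 12 (adds 24)
shortest-cost path #2: 5→8→1→9 push 9 @ unit cost 20 (adds 180)
shortest-cost path #3: 5→11→9 push 12 @ unit cost 21 (adds 252)
shortest-cost path #4: 5→10→4→1→9 push 2 @ unit cost 21 (adds 42)
shortest-cost path #5: 5→1→9 push 4 @ unit cost 23 (adds 92)
shortest-cost path #6: 5→11→2→9 push 7 @ unit cost 24 (adds 168)
shortest-cost path #7: 5→0→3→2→9 push 9 @ unit cost 33 (adds 297)
shortest-cost path #8: 5→1→4→7→3→2→9 push 2 @ unit cost 46 (adds 92)
shortest-cost path #9: 5→10→6→4→7→3→2→9 push 2 @ unit cost 66 (adds 132)
total cost = 1279

Minimum cost for 49 units: 1279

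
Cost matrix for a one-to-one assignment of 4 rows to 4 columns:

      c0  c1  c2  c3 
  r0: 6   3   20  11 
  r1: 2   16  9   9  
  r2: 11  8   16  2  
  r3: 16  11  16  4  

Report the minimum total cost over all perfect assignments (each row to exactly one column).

optimal assignment: row0→col1 (cost 3), row1→col0 (cost 2), row2→col3 (cost 2), row3→col2 (cost 16)
total = 3 + 2 + 2 + 16 = 23

Minimum assignment cost: 23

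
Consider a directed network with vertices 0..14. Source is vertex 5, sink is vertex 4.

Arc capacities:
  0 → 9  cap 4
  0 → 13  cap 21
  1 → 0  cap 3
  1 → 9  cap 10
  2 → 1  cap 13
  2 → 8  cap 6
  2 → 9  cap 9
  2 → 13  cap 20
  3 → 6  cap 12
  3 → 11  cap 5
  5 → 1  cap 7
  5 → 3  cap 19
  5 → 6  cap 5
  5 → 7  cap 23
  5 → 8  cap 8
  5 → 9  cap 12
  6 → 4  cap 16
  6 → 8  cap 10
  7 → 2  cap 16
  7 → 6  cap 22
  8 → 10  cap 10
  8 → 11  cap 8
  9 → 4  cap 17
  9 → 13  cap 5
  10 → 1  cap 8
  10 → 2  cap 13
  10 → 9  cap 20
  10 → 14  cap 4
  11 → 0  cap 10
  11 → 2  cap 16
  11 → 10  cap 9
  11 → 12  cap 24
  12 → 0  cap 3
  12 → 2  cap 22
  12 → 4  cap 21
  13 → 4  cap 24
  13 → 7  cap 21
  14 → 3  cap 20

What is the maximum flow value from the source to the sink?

augment #1: 5→6→4 bottleneck 5, total now 5
augment #2: 5→9→4 bottleneck 12, total now 17
augment #3: 5→1→9→4 bottleneck 5, total now 22
augment #4: 5→3→6→4 bottleneck 11, total now 33
augment #5: 5→1→0→13→4 bottleneck 2, total now 35
augment #6: 5→3→11→12→4 bottleneck 5, total now 40
augment #7: 5→7→2→13→4 bottleneck 16, total now 56
augment #8: 5→8→11→12→4 bottleneck 8, total now 64
augment #9: 5→3→6→8→10→2→13→4 bottleneck 1, total now 65
augment #10: 5→7→6→8→10→2→13→4 bottleneck 3, total now 68
augment #11: 5→7→6→8→10→9→13→4 bottleneck 2, total now 70

Maximum flow value: 70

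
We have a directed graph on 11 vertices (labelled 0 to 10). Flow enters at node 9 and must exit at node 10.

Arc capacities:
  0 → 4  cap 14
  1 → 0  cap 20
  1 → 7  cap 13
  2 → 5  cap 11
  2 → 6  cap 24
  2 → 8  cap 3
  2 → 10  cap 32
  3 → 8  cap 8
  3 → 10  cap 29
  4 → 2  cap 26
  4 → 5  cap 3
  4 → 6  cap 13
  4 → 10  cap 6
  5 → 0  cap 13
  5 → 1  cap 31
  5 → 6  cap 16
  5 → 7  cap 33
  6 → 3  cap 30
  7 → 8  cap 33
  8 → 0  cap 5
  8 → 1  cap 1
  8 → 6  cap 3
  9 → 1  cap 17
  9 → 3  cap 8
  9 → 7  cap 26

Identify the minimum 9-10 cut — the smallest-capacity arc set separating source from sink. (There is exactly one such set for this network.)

Min-cut arcs: {(0,4), (8,6), (9,3)} (total capacity 25)

augment #1: 9→3→10 push 8
augment #2: 9→1→0→4→10 push 6
augment #3: 9→1→0→4→2→10 push 8
augment #4: 9→7→8→6→3→10 push 3
max flow = 25; residual-reachable set from 9 gives S-side
cut edges (S→T): {(0,4), (8,6), (9,3)} total cap 25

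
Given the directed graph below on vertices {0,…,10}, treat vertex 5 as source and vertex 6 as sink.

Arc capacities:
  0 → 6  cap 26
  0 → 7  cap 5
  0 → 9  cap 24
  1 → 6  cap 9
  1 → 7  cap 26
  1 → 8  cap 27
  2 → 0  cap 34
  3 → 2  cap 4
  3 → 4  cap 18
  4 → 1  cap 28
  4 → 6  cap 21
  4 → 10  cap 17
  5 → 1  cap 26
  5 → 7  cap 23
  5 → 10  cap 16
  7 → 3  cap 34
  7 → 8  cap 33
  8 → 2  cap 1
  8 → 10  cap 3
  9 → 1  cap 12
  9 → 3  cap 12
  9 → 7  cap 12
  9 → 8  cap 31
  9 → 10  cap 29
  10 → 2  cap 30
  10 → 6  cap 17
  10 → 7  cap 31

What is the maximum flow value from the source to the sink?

Maximum flow value: 51

augment #1: 5→1→6 bottleneck 9, total now 9
augment #2: 5→10→6 bottleneck 16, total now 25
augment #3: 5→1→8→10→6 bottleneck 1, total now 26
augment #4: 5→7→3→4→6 bottleneck 18, total now 44
augment #5: 5→1→8→2→0→6 bottleneck 1, total now 45
augment #6: 5→7→3→2→0→6 bottleneck 4, total now 49
augment #7: 5→1→8→10→2→0→6 bottleneck 2, total now 51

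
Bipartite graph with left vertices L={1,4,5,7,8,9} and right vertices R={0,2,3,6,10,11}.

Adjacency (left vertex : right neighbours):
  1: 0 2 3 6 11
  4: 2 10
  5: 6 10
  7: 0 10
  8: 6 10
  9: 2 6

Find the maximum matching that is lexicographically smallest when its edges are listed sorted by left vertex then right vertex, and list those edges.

|M| = 5 (so the lex-smallest maximum matching has 5 edges)
process left vertices in ascending order; for each, take the smallest-labelled available neighbour that still permits 5 edges overall, or leave it unmatched if none does
lex-smallest matching: {1-3, 4-2, 5-6, 7-0, 8-10}

Lex-smallest maximum matching: {(1,3), (4,2), (5,6), (7,0), (8,10)}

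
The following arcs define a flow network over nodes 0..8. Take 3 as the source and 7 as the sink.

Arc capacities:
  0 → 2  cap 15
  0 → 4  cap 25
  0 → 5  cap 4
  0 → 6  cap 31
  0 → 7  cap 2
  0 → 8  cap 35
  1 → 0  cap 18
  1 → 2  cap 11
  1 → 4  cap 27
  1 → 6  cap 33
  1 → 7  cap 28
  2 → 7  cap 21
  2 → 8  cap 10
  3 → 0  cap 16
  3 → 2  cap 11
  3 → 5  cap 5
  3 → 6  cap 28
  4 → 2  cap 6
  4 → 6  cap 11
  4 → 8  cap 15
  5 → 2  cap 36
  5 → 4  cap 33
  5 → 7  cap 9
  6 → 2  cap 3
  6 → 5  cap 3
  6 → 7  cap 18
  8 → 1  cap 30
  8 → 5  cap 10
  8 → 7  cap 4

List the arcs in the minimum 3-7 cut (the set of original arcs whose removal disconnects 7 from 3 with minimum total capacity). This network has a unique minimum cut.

Min-cut arcs: {(3,0), (3,2), (3,5), (6,2), (6,5), (6,7)} (total capacity 56)

augment #1: 3→0→7 push 2
augment #2: 3→2→7 push 11
augment #3: 3→5→7 push 5
augment #4: 3→6→7 push 18
augment #5: 3→0→2→7 push 10
augment #6: 3→0→5→7 push 4
augment #7: 3→6→2→8→7 push 3
augment #8: 3→6→5→0→8→7 push 1
augment #9: 3→6→5→0→8→1→7 push 2
max flow = 56; residual-reachable set from 3 gives S-side
cut edges (S→T): {(3,0), (3,2), (3,5), (6,2), (6,5), (6,7)} total cap 56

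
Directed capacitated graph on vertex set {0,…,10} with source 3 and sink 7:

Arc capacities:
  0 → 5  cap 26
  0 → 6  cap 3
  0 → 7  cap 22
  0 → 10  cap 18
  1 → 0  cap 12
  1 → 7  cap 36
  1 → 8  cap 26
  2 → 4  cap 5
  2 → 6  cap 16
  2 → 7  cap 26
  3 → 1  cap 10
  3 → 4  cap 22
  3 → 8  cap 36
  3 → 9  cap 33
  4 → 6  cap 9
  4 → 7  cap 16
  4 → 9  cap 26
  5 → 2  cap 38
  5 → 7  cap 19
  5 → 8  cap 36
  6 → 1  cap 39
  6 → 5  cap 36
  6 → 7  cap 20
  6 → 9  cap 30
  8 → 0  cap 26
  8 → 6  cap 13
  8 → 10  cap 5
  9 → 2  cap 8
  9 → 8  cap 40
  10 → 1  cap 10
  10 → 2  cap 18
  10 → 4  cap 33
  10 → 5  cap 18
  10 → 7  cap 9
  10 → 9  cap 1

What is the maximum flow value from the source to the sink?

Maximum flow value: 84

augment #1: 3→1→7 bottleneck 10, total now 10
augment #2: 3→4→7 bottleneck 16, total now 26
augment #3: 3→4→6→7 bottleneck 6, total now 32
augment #4: 3→8→0→7 bottleneck 22, total now 54
augment #5: 3→8→6→7 bottleneck 13, total now 67
augment #6: 3→8→10→7 bottleneck 1, total now 68
augment #7: 3→9→2→7 bottleneck 8, total now 76
augment #8: 3→9→8→10→7 bottleneck 4, total now 80
augment #9: 3→9→8→0→5→7 bottleneck 4, total now 84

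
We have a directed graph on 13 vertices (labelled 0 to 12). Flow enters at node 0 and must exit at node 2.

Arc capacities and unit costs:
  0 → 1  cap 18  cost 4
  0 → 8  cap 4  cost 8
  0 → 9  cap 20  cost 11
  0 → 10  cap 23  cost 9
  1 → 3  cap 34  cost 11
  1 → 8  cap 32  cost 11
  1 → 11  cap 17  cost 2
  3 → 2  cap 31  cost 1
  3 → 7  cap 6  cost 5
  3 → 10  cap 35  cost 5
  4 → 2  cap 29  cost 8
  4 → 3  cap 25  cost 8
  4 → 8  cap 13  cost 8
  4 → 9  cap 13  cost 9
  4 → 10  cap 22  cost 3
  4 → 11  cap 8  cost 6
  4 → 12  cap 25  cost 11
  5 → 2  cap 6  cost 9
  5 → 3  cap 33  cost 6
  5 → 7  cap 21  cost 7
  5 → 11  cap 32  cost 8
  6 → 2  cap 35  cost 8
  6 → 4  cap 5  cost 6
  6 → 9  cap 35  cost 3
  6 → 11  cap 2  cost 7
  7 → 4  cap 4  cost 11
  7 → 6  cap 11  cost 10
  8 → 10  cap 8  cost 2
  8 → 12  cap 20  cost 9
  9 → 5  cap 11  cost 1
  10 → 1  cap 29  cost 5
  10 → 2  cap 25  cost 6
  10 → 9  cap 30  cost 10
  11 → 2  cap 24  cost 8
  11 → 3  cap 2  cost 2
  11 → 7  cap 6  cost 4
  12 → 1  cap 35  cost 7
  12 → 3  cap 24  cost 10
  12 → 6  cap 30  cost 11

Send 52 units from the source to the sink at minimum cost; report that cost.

shortest-cost path #1: 0→1→11→3→2 push 2 @ unit cost 9 (adds 18)
shortest-cost path #2: 0→1→11→2 push 15 @ unit cost 14 (adds 210)
shortest-cost path #3: 0→10→2 push 23 @ unit cost 15 (adds 345)
shortest-cost path #4: 0→1→3→2 push 1 @ unit cost 16 (adds 16)
shortest-cost path #5: 0→8→10→2 push 2 @ unit cost 16 (adds 32)
shortest-cost path #6: 0→9→5→3→2 push 9 @ unit cost 19 (adds 171)
total cost = 792

Minimum cost for 52 units: 792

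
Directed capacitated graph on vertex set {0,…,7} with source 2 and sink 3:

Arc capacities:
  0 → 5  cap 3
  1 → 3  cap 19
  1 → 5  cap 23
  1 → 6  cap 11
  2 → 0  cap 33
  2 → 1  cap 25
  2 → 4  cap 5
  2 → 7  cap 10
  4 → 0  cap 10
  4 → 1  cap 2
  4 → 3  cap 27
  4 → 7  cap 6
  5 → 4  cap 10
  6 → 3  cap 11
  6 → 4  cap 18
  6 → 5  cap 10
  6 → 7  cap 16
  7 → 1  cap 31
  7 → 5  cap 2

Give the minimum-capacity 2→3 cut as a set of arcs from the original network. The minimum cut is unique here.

augment #1: 2→1→3 push 19
augment #2: 2→4→3 push 5
augment #3: 2→1→6→3 push 6
augment #4: 2→0→5→4→3 push 3
augment #5: 2→7→1→6→3 push 5
augment #6: 2→7→5→4→3 push 2
augment #7: 2→7→1→5→4→3 push 3
max flow = 43; residual-reachable set from 2 gives S-side
cut edges (S→T): {(0,5), (2,1), (2,4), (2,7)} total cap 43

Min-cut arcs: {(0,5), (2,1), (2,4), (2,7)} (total capacity 43)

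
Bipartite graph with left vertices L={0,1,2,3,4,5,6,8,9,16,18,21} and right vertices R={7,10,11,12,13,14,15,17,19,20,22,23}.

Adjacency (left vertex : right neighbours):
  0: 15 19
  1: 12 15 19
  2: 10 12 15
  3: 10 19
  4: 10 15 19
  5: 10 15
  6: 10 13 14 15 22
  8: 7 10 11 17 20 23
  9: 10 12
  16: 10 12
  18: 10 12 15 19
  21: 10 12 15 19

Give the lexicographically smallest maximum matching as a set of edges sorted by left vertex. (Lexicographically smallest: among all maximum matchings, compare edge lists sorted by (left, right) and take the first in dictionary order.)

|M| = 6 (so the lex-smallest maximum matching has 6 edges)
process left vertices in ascending order; for each, take the smallest-labelled available neighbour that still permits 6 edges overall, or leave it unmatched if none does
lex-smallest matching: {0-15, 1-12, 2-10, 3-19, 6-13, 8-7}

Lex-smallest maximum matching: {(0,15), (1,12), (2,10), (3,19), (6,13), (8,7)}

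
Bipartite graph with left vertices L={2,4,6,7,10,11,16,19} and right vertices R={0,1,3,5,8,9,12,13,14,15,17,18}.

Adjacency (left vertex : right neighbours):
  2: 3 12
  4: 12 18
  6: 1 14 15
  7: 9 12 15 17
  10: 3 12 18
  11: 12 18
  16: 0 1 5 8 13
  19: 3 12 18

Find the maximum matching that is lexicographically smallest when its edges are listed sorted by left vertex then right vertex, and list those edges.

Lex-smallest maximum matching: {(2,3), (4,12), (6,1), (7,9), (10,18), (16,0)}

|M| = 6 (so the lex-smallest maximum matching has 6 edges)
process left vertices in ascending order; for each, take the smallest-labelled available neighbour that still permits 6 edges overall, or leave it unmatched if none does
lex-smallest matching: {2-3, 4-12, 6-1, 7-9, 10-18, 16-0}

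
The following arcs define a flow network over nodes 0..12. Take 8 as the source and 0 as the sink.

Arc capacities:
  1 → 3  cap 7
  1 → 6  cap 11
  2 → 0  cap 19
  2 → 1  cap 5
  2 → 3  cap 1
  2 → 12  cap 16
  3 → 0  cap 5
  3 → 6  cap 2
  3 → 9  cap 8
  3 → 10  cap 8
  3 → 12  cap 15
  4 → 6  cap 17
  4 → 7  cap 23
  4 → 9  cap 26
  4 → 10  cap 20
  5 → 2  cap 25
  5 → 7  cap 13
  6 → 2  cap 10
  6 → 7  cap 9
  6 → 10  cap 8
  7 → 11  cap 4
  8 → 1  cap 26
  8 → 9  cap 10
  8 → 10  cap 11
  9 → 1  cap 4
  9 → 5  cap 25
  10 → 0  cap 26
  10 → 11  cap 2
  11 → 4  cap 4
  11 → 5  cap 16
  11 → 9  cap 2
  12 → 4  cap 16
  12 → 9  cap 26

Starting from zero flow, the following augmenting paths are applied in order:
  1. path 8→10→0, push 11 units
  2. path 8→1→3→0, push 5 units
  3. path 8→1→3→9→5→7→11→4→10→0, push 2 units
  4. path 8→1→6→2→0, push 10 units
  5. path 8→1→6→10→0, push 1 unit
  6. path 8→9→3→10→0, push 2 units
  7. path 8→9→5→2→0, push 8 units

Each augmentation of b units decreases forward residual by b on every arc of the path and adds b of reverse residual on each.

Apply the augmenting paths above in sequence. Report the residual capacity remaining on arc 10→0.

after path 1 (8→10→0, push 11): res(10,0)=15
after path 2 (8→1→3→0, push 5): res(10,0)=15
after path 3 (8→1→3→9→5→7→11→4→10→0, push 2): res(10,0)=13
after path 4 (8→1→6→2→0, push 10): res(10,0)=13
after path 5 (8→1→6→10→0, push 1): res(10,0)=12
after path 6 (8→9→3→10→0, push 2): res(10,0)=10
after path 7 (8→9→5→2→0, push 8): res(10,0)=10

Residual capacity of (10,0): 10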